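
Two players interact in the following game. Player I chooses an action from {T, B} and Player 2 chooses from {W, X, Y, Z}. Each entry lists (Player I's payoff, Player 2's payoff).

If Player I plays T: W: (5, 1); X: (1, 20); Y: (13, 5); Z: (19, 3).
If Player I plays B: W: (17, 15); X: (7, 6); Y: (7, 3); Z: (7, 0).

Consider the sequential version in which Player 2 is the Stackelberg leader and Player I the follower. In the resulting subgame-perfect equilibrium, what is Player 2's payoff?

15

Work backward from Player I's decision.
- W: Player I compares 5, 17 and picks B; Player 2 would get 15.
- X: Player I compares 1, 7 and picks B; Player 2 would get 6.
- Y: Player I compares 13, 7 and picks T; Player 2 would get 5.
- Z: Player I compares 19, 7 and picks T; Player 2 would get 3.
Among 15, 6, 5, 3, the best is 15 at W. Subgame-perfect outcome: (B, W) with payoffs (17, 15).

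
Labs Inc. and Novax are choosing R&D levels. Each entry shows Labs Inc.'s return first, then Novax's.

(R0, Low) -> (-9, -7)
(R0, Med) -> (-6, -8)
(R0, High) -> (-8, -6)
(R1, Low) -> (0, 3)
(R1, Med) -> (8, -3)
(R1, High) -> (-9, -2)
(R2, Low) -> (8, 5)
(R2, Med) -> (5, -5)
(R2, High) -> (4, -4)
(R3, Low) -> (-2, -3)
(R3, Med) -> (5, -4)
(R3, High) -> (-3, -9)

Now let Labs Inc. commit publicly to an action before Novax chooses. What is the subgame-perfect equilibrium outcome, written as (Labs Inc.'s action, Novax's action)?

(R2, Low)

Work backward from Novax's decision.
- R0: Novax compares -7, -8, -6 and picks High; Labs Inc. would get -8.
- R1: Novax compares 3, -3, -2 and picks Low; Labs Inc. would get 0.
- R2: Novax compares 5, -5, -4 and picks Low; Labs Inc. would get 8.
- R3: Novax compares -3, -4, -9 and picks Low; Labs Inc. would get -2.
Labs Inc.'s induced payoffs are -8, 0, 8, -2, so Labs Inc. commits to R2. Subgame-perfect outcome: (R2, Low) with payoffs (8, 5).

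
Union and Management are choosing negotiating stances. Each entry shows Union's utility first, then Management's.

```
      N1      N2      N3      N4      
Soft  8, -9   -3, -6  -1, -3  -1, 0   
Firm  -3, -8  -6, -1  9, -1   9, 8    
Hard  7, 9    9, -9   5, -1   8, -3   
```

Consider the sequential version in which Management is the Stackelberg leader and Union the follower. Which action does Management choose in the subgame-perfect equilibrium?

N4

Union best-responds to each possible Management move:
- N1: Union compares 8, -3, 7 and picks Soft; Management would get -9.
- N2: Union compares -3, -6, 9 and picks Hard; Management would get -9.
- N3: Union compares -1, 9, 5 and picks Firm; Management would get -1.
- N4: Union compares -1, 9, 8 and picks Firm; Management would get 8.
Maximizing over -9, -9, -1, 8, Management chooses N4. Subgame-perfect outcome: (Firm, N4) with payoffs (9, 8).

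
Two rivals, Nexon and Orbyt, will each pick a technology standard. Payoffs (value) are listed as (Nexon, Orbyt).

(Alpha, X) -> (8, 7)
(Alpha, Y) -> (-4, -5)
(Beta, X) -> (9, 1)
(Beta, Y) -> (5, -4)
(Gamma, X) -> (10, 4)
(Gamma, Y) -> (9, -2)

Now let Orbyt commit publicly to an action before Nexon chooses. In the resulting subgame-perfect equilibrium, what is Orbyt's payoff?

4

Work backward from Nexon's decision.
- X: BR = Gamma, leader payoff 4.
- Y: BR = Gamma, leader payoff -2.
Among 4, -2, the best is 4 at X. Subgame-perfect outcome: (Gamma, X) with payoffs (10, 4).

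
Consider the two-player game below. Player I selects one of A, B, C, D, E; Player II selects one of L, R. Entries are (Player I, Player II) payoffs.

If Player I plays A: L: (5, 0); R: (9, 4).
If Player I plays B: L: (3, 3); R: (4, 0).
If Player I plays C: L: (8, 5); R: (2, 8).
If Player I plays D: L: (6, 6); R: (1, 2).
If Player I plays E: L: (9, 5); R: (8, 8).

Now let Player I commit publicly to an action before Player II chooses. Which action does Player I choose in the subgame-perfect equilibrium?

Work backward from Player II's decision.
- A → Player II plays R (best of 0, 4); Player I gets 9.
- B → Player II plays L (best of 3, 0); Player I gets 3.
- C → Player II plays R (best of 5, 8); Player I gets 2.
- D → Player II plays L (best of 6, 2); Player I gets 6.
- E → Player II plays R (best of 5, 8); Player I gets 8.
Maximizing over 9, 3, 2, 6, 8, Player I chooses A. Subgame-perfect outcome: (A, R) with payoffs (9, 4).

A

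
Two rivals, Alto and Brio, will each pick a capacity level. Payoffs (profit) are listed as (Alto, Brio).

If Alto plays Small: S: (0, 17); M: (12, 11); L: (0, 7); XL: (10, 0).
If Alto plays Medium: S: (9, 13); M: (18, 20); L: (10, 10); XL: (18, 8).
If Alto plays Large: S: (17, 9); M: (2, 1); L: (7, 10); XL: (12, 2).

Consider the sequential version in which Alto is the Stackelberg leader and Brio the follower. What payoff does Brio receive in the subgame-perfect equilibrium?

20

Work backward from Brio's decision.
- Small: Brio compares 17, 11, 7, 0 and picks S; Alto would get 0.
- Medium: Brio compares 13, 20, 10, 8 and picks M; Alto would get 18.
- Large: Brio compares 9, 1, 10, 2 and picks L; Alto would get 7.
Alto's induced payoffs are 0, 18, 7, so Alto commits to Medium. Subgame-perfect outcome: (Medium, M) with payoffs (18, 20).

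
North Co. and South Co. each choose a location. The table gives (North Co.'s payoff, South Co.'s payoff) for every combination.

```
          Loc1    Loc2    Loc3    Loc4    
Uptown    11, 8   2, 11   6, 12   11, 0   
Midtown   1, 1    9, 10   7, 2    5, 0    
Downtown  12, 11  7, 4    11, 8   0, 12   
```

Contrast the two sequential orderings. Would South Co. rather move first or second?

If North Co. leads: South Co.'s best replies are Uptown→Loc3, Midtown→Loc2, Downtown→Loc4; North Co.'s induced payoffs 6, 9, 0; outcome (Midtown, Loc2), payoffs (9, 10).
If South Co. leads: North Co.'s best replies are Loc1→Downtown, Loc2→Midtown, Loc3→Downtown, Loc4→Uptown; South Co.'s induced payoffs 11, 10, 8, 0; outcome (Downtown, Loc1), payoffs (12, 11).
South Co. gets 11 moving first and 10 moving second, so South Co. prefers to move first.

first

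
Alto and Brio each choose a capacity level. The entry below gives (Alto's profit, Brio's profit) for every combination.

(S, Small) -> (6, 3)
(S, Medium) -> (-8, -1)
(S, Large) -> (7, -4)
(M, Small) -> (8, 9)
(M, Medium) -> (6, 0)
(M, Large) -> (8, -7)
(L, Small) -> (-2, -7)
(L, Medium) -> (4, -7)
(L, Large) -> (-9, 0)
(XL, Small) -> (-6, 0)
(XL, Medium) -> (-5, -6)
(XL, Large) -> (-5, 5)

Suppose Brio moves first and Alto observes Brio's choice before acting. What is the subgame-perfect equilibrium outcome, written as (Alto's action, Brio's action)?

Solve by backward induction (Brio leads).
- Small → Alto plays M (best of 6, 8, -2, -6); Brio gets 9.
- Medium → Alto plays M (best of -8, 6, 4, -5); Brio gets 0.
- Large → Alto plays M (best of 7, 8, -9, -5); Brio gets -7.
Among 9, 0, -7, the best is 9 at Small. Subgame-perfect outcome: (M, Small) with payoffs (8, 9).

(M, Small)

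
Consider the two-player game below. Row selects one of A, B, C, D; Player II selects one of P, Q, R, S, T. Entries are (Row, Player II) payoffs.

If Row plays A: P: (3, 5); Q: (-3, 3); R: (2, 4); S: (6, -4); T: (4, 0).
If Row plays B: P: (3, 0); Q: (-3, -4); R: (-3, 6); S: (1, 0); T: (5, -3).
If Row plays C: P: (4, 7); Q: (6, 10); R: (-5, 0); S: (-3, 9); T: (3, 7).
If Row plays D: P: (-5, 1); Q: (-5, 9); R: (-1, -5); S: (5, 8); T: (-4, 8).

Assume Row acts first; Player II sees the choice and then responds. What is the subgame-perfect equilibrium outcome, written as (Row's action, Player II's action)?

(C, Q)

Player II best-responds to each possible Row move:
- A: Player II compares 5, 3, 4, -4, 0 and picks P; Row would get 3.
- B: Player II compares 0, -4, 6, 0, -3 and picks R; Row would get -3.
- C: Player II compares 7, 10, 0, 9, 7 and picks Q; Row would get 6.
- D: Player II compares 1, 9, -5, 8, 8 and picks Q; Row would get -5.
Row's induced payoffs are 3, -3, 6, -5, so Row commits to C. Subgame-perfect outcome: (C, Q) with payoffs (6, 10).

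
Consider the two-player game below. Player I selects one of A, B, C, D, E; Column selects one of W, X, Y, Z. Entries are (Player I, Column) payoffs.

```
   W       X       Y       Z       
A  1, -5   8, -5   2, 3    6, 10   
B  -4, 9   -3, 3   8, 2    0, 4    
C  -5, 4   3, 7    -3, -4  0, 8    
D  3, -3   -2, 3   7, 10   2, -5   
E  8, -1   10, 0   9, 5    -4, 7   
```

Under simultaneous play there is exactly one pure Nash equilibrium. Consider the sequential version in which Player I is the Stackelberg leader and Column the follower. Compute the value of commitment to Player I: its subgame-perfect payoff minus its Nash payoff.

Column best-responds to each possible Player I move:
- A: BR = Z, leader payoff 6.
- B: BR = W, leader payoff -4.
- C: BR = Z, leader payoff 0.
- D: BR = Y, leader payoff 7.
- E: BR = Z, leader payoff -4.
Among 6, -4, 0, 7, -4, the best is 7 at D. Subgame-perfect outcome: (D, Y) with payoffs (7, 10).
Now find the simultaneous Nash equilibrium.
Player I's best replies: W→E; X→E; Y→E; Z→A.
Column's best replies: A→Z; B→W; C→Z; D→Y; E→Z.
Only (A, Z) has each player best-responding; Nash payoffs (6, 10).
Player I's commitment gain: 7 − 6 = 1.

1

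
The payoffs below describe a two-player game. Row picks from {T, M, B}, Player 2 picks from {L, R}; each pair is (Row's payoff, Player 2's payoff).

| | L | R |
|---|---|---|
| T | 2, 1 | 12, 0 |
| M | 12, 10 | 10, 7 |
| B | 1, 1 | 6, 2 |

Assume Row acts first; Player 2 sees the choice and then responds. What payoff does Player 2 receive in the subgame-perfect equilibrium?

Solve by backward induction (Row leads).
- T: BR = L, leader payoff 2.
- M: BR = L, leader payoff 12.
- B: BR = R, leader payoff 6.
Row's induced payoffs are 2, 12, 6, so Row commits to M. Subgame-perfect outcome: (M, L) with payoffs (12, 10).

10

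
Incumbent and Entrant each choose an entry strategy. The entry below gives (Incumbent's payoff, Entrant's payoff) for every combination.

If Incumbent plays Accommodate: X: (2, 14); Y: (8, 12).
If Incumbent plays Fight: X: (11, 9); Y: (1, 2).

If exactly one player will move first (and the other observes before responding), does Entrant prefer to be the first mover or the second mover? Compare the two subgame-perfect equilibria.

first

If Incumbent leads: Entrant's best replies are Accommodate→X, Fight→X; Incumbent's induced payoffs 2, 11; outcome (Fight, X), payoffs (11, 9).
If Entrant leads: Incumbent's best replies are X→Fight, Y→Accommodate; Entrant's induced payoffs 9, 12; outcome (Accommodate, Y), payoffs (8, 12).
Entrant gets 12 moving first and 9 moving second, so Entrant prefers to move first.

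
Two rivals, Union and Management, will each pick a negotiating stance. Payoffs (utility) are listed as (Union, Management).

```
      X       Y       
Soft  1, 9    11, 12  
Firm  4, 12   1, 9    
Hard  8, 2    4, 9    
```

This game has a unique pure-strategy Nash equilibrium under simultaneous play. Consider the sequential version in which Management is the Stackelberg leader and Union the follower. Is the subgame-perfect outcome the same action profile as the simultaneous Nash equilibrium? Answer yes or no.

yes

Solve by backward induction (Management leads).
- X: BR = Hard, leader payoff 2.
- Y: BR = Soft, leader payoff 12.
Maximizing over 2, 12, Management chooses Y. Subgame-perfect outcome: (Soft, Y) with payoffs (11, 12).
Now find the simultaneous Nash equilibrium.
Union's best replies: X→Hard; Y→Soft.
Management's best replies: Soft→Y; Firm→X; Hard→Y.
The unique mutual best reply is (Soft, Y), giving (11, 12).
Sequential outcome (Soft, Y) coincides with the Nash profile (Soft, Y).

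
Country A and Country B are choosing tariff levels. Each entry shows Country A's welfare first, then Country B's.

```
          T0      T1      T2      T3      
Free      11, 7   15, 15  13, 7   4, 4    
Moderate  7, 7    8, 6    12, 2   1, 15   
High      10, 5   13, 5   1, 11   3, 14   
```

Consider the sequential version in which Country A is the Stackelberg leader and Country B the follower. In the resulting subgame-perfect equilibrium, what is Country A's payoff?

Country B best-responds to each possible Country A move:
- Free → Country B plays T1 (best of 7, 15, 7, 4); Country A gets 15.
- Moderate → Country B plays T3 (best of 7, 6, 2, 15); Country A gets 1.
- High → Country B plays T3 (best of 5, 5, 11, 14); Country A gets 3.
Among 15, 1, 3, the best is 15 at Free. Subgame-perfect outcome: (Free, T1) with payoffs (15, 15).

15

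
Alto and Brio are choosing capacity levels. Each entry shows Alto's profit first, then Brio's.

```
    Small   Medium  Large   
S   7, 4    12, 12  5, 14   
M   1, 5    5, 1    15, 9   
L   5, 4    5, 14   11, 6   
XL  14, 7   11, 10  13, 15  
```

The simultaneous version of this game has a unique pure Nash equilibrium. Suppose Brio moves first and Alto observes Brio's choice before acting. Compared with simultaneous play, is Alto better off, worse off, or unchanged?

Solve by backward induction (Brio leads).
- Small: BR = XL, leader payoff 7.
- Medium: BR = S, leader payoff 12.
- Large: BR = M, leader payoff 9.
Maximizing over 7, 12, 9, Brio chooses Medium. Subgame-perfect outcome: (S, Medium) with payoffs (12, 12).
Now find the simultaneous Nash equilibrium.
Alto's best replies: Small→XL; Medium→S; Large→M.
Brio's best replies: S→Large; M→Large; L→Medium; XL→Large.
The unique mutual best reply is (M, Large), giving (15, 9).
Alto earns 12 sequentially versus 15 at the Nash outcome: worse off.

worse off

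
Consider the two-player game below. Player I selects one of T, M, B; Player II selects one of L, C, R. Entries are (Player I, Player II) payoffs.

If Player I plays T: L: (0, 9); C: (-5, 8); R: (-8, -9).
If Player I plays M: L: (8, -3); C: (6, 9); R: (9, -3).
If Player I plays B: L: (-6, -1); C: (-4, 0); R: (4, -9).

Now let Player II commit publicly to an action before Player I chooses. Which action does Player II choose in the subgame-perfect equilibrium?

Player I best-responds to each possible Player II move:
- L → Player I plays M (best of 0, 8, -6); Player II gets -3.
- C → Player I plays M (best of -5, 6, -4); Player II gets 9.
- R → Player I plays M (best of -8, 9, 4); Player II gets -3.
Player II's induced payoffs are -3, 9, -3, so Player II commits to C. Subgame-perfect outcome: (M, C) with payoffs (6, 9).

C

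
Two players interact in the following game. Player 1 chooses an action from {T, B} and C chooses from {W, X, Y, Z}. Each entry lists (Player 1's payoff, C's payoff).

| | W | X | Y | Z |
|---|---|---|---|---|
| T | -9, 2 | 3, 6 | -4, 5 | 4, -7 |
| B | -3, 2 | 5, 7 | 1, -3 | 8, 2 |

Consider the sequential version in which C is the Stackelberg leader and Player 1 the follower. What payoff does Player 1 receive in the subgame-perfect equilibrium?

Work backward from Player 1's decision.
- W → Player 1 plays B (best of -9, -3); C gets 2.
- X → Player 1 plays B (best of 3, 5); C gets 7.
- Y → Player 1 plays B (best of -4, 1); C gets -3.
- Z → Player 1 plays B (best of 4, 8); C gets 2.
C's induced payoffs are 2, 7, -3, 2, so C commits to X. Subgame-perfect outcome: (B, X) with payoffs (5, 7).

5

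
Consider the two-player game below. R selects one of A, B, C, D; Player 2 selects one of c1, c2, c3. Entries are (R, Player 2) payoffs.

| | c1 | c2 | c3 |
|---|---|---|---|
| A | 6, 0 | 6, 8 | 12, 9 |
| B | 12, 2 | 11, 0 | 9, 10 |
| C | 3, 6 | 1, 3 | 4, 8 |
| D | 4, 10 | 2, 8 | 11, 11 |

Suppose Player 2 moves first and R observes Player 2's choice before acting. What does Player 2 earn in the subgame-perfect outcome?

Work backward from R's decision.
- c1: BR = B, leader payoff 2.
- c2: BR = B, leader payoff 0.
- c3: BR = A, leader payoff 9.
Among 2, 0, 9, the best is 9 at c3. Subgame-perfect outcome: (A, c3) with payoffs (12, 9).

9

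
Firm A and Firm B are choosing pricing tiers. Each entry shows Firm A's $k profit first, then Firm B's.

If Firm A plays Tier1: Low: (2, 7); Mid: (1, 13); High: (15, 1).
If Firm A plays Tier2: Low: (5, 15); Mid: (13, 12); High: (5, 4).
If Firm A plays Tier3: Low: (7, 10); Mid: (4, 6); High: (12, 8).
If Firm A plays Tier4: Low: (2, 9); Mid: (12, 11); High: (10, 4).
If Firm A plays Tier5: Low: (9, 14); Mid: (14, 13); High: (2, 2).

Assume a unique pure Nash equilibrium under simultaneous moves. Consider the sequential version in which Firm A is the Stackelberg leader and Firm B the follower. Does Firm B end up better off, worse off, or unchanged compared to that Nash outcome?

worse off

Solve by backward induction (Firm A leads).
- Tier1 → Firm B plays Mid (best of 7, 13, 1); Firm A gets 1.
- Tier2 → Firm B plays Low (best of 15, 12, 4); Firm A gets 5.
- Tier3 → Firm B plays Low (best of 10, 6, 8); Firm A gets 7.
- Tier4 → Firm B plays Mid (best of 9, 11, 4); Firm A gets 12.
- Tier5 → Firm B plays Low (best of 14, 13, 2); Firm A gets 9.
Firm A's induced payoffs are 1, 5, 7, 12, 9, so Firm A commits to Tier4. Subgame-perfect outcome: (Tier4, Mid) with payoffs (12, 11).
Now find the simultaneous Nash equilibrium.
Firm A's best replies: Low→Tier5; Mid→Tier5; High→Tier1.
Firm B's best replies: Tier1→Mid; Tier2→Low; Tier3→Low; Tier4→Mid; Tier5→Low.
Only (Tier5, Low) has each player best-responding; Nash payoffs (9, 14).
Firm B earns 11 sequentially versus 14 at the Nash outcome: worse off.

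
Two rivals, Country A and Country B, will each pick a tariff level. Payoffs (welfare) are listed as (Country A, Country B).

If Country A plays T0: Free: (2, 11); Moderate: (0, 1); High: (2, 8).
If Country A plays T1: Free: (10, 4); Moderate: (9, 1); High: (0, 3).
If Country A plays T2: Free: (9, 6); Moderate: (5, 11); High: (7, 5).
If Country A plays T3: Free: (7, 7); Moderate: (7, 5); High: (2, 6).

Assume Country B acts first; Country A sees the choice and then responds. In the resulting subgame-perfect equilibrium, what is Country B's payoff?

Backward induction with Country B moving first.
- Free: Country A compares 2, 10, 9, 7 and picks T1; Country B would get 4.
- Moderate: Country A compares 0, 9, 5, 7 and picks T1; Country B would get 1.
- High: Country A compares 2, 0, 7, 2 and picks T2; Country B would get 5.
Among 4, 1, 5, the best is 5 at High. Subgame-perfect outcome: (T2, High) with payoffs (7, 5).

5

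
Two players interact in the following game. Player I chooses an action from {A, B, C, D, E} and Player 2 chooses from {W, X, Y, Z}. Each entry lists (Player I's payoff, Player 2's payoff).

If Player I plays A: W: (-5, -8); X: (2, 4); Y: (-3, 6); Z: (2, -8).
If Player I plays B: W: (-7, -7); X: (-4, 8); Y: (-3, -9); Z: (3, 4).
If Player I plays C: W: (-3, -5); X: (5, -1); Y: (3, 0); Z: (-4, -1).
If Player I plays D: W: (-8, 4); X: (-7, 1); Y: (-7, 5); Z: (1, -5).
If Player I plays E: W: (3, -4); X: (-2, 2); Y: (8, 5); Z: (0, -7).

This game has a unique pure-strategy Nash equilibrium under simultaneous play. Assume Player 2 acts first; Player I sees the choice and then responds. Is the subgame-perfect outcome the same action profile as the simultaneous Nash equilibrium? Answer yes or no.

yes

Solve by backward induction (Player 2 leads).
- W: BR = E, leader payoff -4.
- X: BR = C, leader payoff -1.
- Y: BR = E, leader payoff 5.
- Z: BR = B, leader payoff 4.
Player 2's induced payoffs are -4, -1, 5, 4, so Player 2 commits to Y. Subgame-perfect outcome: (E, Y) with payoffs (8, 5).
For the simultaneous game, intersect best replies.
Player I's best replies: W→E; X→C; Y→E; Z→B.
Player 2's best replies: A→Y; B→X; C→Y; D→Y; E→Y.
Only (E, Y) has each player best-responding; Nash payoffs (8, 5).
Sequential outcome (E, Y) coincides with the Nash profile (E, Y).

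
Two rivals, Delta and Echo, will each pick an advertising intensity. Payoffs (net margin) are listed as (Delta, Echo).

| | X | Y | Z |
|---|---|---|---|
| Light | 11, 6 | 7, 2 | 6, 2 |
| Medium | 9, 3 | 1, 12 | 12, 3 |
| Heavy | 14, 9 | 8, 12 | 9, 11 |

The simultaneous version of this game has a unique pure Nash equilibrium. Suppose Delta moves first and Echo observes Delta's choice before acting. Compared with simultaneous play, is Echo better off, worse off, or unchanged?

worse off

Work backward from Echo's decision.
- Light → Echo plays X (best of 6, 2, 2); Delta gets 11.
- Medium → Echo plays Y (best of 3, 12, 3); Delta gets 1.
- Heavy → Echo plays Y (best of 9, 12, 11); Delta gets 8.
Delta's induced payoffs are 11, 1, 8, so Delta commits to Light. Subgame-perfect outcome: (Light, X) with payoffs (11, 6).
Under simultaneous play:
Delta's best replies: X→Heavy; Y→Heavy; Z→Medium.
Echo's best replies: Light→X; Medium→Y; Heavy→Y.
Only (Heavy, Y) has each player best-responding; Nash payoffs (8, 12).
Echo earns 6 sequentially versus 12 at the Nash outcome: worse off.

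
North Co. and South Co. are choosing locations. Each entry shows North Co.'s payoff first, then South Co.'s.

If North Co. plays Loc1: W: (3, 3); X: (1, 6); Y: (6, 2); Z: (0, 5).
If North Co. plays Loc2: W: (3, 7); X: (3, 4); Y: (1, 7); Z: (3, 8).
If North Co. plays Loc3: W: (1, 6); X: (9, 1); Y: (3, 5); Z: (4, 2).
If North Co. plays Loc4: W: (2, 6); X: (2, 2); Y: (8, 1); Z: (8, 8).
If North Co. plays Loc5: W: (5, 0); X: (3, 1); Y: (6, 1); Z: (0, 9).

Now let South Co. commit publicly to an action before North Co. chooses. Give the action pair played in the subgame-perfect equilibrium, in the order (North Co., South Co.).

Work backward from North Co.'s decision.
- W: North Co. compares 3, 3, 1, 2, 5 and picks Loc5; South Co. would get 0.
- X: North Co. compares 1, 3, 9, 2, 3 and picks Loc3; South Co. would get 1.
- Y: North Co. compares 6, 1, 3, 8, 6 and picks Loc4; South Co. would get 1.
- Z: North Co. compares 0, 3, 4, 8, 0 and picks Loc4; South Co. would get 8.
Among 0, 1, 1, 8, the best is 8 at Z. Subgame-perfect outcome: (Loc4, Z) with payoffs (8, 8).

(Loc4, Z)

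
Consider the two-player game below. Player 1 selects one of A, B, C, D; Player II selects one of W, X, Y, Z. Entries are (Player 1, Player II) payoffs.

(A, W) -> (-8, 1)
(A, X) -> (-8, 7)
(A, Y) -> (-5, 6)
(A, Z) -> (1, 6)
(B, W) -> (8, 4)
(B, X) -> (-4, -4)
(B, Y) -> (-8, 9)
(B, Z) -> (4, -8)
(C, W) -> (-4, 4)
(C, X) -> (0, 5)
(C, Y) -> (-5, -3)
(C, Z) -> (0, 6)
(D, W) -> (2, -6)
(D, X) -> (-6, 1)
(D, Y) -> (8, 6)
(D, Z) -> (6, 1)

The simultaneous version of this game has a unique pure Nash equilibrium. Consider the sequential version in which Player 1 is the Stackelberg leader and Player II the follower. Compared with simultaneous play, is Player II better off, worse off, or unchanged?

Player II best-responds to each possible Player 1 move:
- A: BR = X, leader payoff -8.
- B: BR = Y, leader payoff -8.
- C: BR = Z, leader payoff 0.
- D: BR = Y, leader payoff 8.
Among -8, -8, 0, 8, the best is 8 at D. Subgame-perfect outcome: (D, Y) with payoffs (8, 6).
Under simultaneous play:
Player 1's best replies: W→B; X→C; Y→D; Z→D.
Player II's best replies: A→X; B→Y; C→Z; D→Y.
Only (D, Y) has each player best-responding; Nash payoffs (8, 6).
Player II earns 6 sequentially versus 6 at the Nash outcome: unchanged.

unchanged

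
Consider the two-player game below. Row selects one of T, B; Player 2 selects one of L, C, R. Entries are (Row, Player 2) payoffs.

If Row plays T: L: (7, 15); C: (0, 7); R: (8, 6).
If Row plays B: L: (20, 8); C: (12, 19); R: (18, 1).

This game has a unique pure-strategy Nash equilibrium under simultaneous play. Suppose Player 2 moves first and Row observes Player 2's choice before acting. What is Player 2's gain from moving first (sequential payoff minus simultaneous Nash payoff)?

0

Solve by backward induction (Player 2 leads).
- L: Row compares 7, 20 and picks B; Player 2 would get 8.
- C: Row compares 0, 12 and picks B; Player 2 would get 19.
- R: Row compares 8, 18 and picks B; Player 2 would get 1.
Among 8, 19, 1, the best is 19 at C. Subgame-perfect outcome: (B, C) with payoffs (12, 19).
For the simultaneous game, intersect best replies.
Row's best replies: L→B; C→B; R→B.
Player 2's best replies: T→L; B→C.
The unique mutual best reply is (B, C), giving (12, 19).
Player 2's commitment gain: 19 − 19 = 0.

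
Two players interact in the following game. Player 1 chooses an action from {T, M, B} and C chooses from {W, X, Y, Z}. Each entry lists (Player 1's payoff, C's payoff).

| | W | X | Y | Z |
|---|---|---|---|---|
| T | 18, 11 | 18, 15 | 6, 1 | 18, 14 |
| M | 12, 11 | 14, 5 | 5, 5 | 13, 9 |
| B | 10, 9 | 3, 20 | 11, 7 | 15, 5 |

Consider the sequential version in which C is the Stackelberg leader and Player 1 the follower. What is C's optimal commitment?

Backward induction with C moving first.
- W: Player 1 compares 18, 12, 10 and picks T; C would get 11.
- X: Player 1 compares 18, 14, 3 and picks T; C would get 15.
- Y: Player 1 compares 6, 5, 11 and picks B; C would get 7.
- Z: Player 1 compares 18, 13, 15 and picks T; C would get 14.
Among 11, 15, 7, 14, the best is 15 at X. Subgame-perfect outcome: (T, X) with payoffs (18, 15).

X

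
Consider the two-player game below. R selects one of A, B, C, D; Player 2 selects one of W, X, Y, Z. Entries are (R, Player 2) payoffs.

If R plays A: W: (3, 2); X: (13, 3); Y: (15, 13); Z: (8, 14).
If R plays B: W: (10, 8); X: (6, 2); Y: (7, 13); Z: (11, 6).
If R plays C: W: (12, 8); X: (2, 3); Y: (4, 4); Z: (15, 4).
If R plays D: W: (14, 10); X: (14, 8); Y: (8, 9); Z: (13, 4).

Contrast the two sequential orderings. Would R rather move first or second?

second

If R leads: Player 2's best replies are A→Z, B→Y, C→W, D→W; R's induced payoffs 8, 7, 12, 14; outcome (D, W), payoffs (14, 10).
If Player 2 leads: R's best replies are W→D, X→D, Y→A, Z→C; Player 2's induced payoffs 10, 8, 13, 4; outcome (A, Y), payoffs (15, 13).
R gets 14 moving first and 15 moving second, so R prefers to move second.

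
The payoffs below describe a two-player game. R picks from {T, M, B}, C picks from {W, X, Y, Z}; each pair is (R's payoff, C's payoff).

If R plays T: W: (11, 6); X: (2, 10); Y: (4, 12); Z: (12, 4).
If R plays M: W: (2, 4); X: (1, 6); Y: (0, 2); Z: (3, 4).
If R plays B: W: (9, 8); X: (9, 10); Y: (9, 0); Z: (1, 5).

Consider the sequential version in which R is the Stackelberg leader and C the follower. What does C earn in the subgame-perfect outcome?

C best-responds to each possible R move:
- T → C plays Y (best of 6, 10, 12, 4); R gets 4.
- M → C plays X (best of 4, 6, 2, 4); R gets 1.
- B → C plays X (best of 8, 10, 0, 5); R gets 9.
R's induced payoffs are 4, 1, 9, so R commits to B. Subgame-perfect outcome: (B, X) with payoffs (9, 10).

10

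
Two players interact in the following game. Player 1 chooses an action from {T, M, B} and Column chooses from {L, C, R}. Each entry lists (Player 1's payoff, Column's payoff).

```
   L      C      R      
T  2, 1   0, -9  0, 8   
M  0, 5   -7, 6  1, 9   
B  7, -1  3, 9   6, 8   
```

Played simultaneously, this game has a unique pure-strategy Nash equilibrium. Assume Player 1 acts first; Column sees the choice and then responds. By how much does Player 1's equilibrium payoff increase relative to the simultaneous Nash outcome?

0

Solve by backward induction (Player 1 leads).
- T: BR = R, leader payoff 0.
- M: BR = R, leader payoff 1.
- B: BR = C, leader payoff 3.
Maximizing over 0, 1, 3, Player 1 chooses B. Subgame-perfect outcome: (B, C) with payoffs (3, 9).
For the simultaneous game, intersect best replies.
Player 1's best replies: L→B; C→B; R→B.
Column's best replies: T→R; M→R; B→C.
The unique mutual best reply is (B, C), giving (3, 9).
Player 1's commitment gain: 3 − 3 = 0.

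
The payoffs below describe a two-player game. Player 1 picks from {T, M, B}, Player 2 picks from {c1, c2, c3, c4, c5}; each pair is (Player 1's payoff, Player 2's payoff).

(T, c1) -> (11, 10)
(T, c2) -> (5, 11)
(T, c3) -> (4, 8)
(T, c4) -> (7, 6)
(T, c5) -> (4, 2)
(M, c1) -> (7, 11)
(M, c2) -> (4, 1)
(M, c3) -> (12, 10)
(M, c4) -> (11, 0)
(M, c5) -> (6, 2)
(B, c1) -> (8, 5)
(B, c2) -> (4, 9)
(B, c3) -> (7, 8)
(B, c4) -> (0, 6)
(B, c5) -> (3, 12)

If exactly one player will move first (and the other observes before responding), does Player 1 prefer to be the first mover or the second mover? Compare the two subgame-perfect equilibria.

If Player 1 leads: Player 2's best replies are T→c2, M→c1, B→c5; Player 1's induced payoffs 5, 7, 3; outcome (M, c1), payoffs (7, 11).
If Player 2 leads: Player 1's best replies are c1→T, c2→T, c3→M, c4→M, c5→M; Player 2's induced payoffs 10, 11, 10, 0, 2; outcome (T, c2), payoffs (5, 11).
Player 1 gets 7 moving first and 5 moving second, so Player 1 prefers to move first.

first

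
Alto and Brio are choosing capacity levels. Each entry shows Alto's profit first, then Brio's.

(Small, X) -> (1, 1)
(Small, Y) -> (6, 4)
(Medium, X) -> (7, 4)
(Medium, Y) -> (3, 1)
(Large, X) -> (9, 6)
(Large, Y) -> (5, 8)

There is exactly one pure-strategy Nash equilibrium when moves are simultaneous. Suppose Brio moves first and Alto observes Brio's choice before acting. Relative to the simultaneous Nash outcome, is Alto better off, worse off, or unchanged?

Backward induction with Brio moving first.
- X: Alto compares 1, 7, 9 and picks Large; Brio would get 6.
- Y: Alto compares 6, 3, 5 and picks Small; Brio would get 4.
Brio's induced payoffs are 6, 4, so Brio commits to X. Subgame-perfect outcome: (Large, X) with payoffs (9, 6).
For the simultaneous game, intersect best replies.
Alto's best replies: X→Large; Y→Small.
Brio's best replies: Small→Y; Medium→X; Large→Y.
Only (Small, Y) has each player best-responding; Nash payoffs (6, 4).
Alto earns 9 sequentially versus 6 at the Nash outcome: better off.

better off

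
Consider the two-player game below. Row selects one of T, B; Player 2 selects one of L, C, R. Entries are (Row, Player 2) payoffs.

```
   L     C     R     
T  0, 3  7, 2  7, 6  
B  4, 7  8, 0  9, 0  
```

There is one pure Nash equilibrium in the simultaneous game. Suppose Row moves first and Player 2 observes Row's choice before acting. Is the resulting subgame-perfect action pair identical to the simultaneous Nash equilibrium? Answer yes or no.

no

Backward induction with Row moving first.
- T → Player 2 plays R (best of 3, 2, 6); Row gets 7.
- B → Player 2 plays L (best of 7, 0, 0); Row gets 4.
Row's induced payoffs are 7, 4, so Row commits to T. Subgame-perfect outcome: (T, R) with payoffs (7, 6).
Now find the simultaneous Nash equilibrium.
Row's best replies: L→B; C→B; R→B.
Player 2's best replies: T→R; B→L.
Only (B, L) has each player best-responding; Nash payoffs (4, 7).
Sequential outcome (T, R) differs from the Nash profile (B, L).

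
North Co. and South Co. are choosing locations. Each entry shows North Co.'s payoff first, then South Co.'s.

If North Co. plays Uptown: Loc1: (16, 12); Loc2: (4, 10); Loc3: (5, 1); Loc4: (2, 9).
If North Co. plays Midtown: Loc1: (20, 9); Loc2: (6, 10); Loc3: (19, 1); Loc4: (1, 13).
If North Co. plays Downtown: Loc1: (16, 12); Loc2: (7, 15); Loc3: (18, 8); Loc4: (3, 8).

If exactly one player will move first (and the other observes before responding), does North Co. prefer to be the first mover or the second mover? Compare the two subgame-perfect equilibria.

If North Co. leads: South Co.'s best replies are Uptown→Loc1, Midtown→Loc4, Downtown→Loc2; North Co.'s induced payoffs 16, 1, 7; outcome (Uptown, Loc1), payoffs (16, 12).
If South Co. leads: North Co.'s best replies are Loc1→Midtown, Loc2→Downtown, Loc3→Midtown, Loc4→Downtown; South Co.'s induced payoffs 9, 15, 1, 8; outcome (Downtown, Loc2), payoffs (7, 15).
North Co. gets 16 moving first and 7 moving second, so North Co. prefers to move first.

first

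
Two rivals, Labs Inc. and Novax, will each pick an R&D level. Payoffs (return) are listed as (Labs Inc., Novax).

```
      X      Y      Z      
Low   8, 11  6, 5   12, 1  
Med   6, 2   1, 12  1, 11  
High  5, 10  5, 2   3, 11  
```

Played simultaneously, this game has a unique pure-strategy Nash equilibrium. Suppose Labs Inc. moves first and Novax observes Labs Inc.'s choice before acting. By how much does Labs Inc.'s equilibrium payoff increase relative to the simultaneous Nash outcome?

Backward induction with Labs Inc. moving first.
- Low → Novax plays X (best of 11, 5, 1); Labs Inc. gets 8.
- Med → Novax plays Y (best of 2, 12, 11); Labs Inc. gets 1.
- High → Novax plays Z (best of 10, 2, 11); Labs Inc. gets 3.
Labs Inc.'s induced payoffs are 8, 1, 3, so Labs Inc. commits to Low. Subgame-perfect outcome: (Low, X) with payoffs (8, 11).
For the simultaneous game, intersect best replies.
Labs Inc.'s best replies: X→Low; Y→Low; Z→Low.
Novax's best replies: Low→X; Med→Y; High→Z.
Only (Low, X) has each player best-responding; Nash payoffs (8, 11).
Labs Inc.'s commitment gain: 8 − 8 = 0.

0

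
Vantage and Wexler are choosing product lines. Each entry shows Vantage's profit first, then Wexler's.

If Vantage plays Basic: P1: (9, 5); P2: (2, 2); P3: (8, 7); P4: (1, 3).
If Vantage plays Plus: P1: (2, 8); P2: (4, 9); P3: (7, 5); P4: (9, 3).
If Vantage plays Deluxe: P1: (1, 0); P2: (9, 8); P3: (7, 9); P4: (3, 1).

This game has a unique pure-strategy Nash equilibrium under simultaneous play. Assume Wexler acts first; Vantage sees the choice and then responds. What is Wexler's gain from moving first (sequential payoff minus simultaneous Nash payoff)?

Solve by backward induction (Wexler leads).
- P1: BR = Basic, leader payoff 5.
- P2: BR = Deluxe, leader payoff 8.
- P3: BR = Basic, leader payoff 7.
- P4: BR = Plus, leader payoff 3.
Wexler's induced payoffs are 5, 8, 7, 3, so Wexler commits to P2. Subgame-perfect outcome: (Deluxe, P2) with payoffs (9, 8).
Under simultaneous play:
Vantage's best replies: P1→Basic; P2→Deluxe; P3→Basic; P4→Plus.
Wexler's best replies: Basic→P3; Plus→P2; Deluxe→P3.
Only (Basic, P3) has each player best-responding; Nash payoffs (8, 7).
Wexler's commitment gain: 8 − 7 = 1.

1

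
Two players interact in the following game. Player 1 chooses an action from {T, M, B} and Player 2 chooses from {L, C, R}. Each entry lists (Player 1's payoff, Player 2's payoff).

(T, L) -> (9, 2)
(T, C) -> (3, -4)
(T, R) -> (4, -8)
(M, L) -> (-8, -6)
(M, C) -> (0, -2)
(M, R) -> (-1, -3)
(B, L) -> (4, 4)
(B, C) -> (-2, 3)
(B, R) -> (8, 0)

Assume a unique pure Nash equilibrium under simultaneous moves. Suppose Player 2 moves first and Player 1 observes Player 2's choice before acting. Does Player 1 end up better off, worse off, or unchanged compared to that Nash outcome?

Player 1 best-responds to each possible Player 2 move:
- L: Player 1 compares 9, -8, 4 and picks T; Player 2 would get 2.
- C: Player 1 compares 3, 0, -2 and picks T; Player 2 would get -4.
- R: Player 1 compares 4, -1, 8 and picks B; Player 2 would get 0.
Player 2's induced payoffs are 2, -4, 0, so Player 2 commits to L. Subgame-perfect outcome: (T, L) with payoffs (9, 2).
Under simultaneous play:
Player 1's best replies: L→T; C→T; R→B.
Player 2's best replies: T→L; M→C; B→L.
Only (T, L) has each player best-responding; Nash payoffs (9, 2).
Player 1 earns 9 sequentially versus 9 at the Nash outcome: unchanged.

unchanged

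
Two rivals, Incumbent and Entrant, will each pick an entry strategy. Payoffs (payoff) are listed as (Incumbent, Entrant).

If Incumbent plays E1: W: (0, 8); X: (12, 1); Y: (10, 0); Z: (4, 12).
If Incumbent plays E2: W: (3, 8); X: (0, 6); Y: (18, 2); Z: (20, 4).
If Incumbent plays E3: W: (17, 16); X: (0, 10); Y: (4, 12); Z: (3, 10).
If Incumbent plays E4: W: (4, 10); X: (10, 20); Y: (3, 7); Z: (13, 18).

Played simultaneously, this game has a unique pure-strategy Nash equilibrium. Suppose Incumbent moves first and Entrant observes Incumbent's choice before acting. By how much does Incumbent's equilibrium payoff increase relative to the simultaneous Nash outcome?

Work backward from Entrant's decision.
- E1 → Entrant plays Z (best of 8, 1, 0, 12); Incumbent gets 4.
- E2 → Entrant plays W (best of 8, 6, 2, 4); Incumbent gets 3.
- E3 → Entrant plays W (best of 16, 10, 12, 10); Incumbent gets 17.
- E4 → Entrant plays X (best of 10, 20, 7, 18); Incumbent gets 10.
Incumbent's induced payoffs are 4, 3, 17, 10, so Incumbent commits to E3. Subgame-perfect outcome: (E3, W) with payoffs (17, 16).
Now find the simultaneous Nash equilibrium.
Incumbent's best replies: W→E3; X→E1; Y→E2; Z→E2.
Entrant's best replies: E1→Z; E2→W; E3→W; E4→X.
Only (E3, W) has each player best-responding; Nash payoffs (17, 16).
Incumbent's commitment gain: 17 − 17 = 0.

0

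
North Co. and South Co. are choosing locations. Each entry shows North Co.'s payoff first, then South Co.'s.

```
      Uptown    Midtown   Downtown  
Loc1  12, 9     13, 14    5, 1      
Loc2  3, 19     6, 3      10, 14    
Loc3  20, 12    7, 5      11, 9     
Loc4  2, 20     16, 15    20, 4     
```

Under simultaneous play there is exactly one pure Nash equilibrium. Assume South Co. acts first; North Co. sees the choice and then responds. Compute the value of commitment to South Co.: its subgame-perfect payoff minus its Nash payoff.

3

Backward induction with South Co. moving first.
- Uptown: BR = Loc3, leader payoff 12.
- Midtown: BR = Loc4, leader payoff 15.
- Downtown: BR = Loc4, leader payoff 4.
South Co.'s induced payoffs are 12, 15, 4, so South Co. commits to Midtown. Subgame-perfect outcome: (Loc4, Midtown) with payoffs (16, 15).
Now find the simultaneous Nash equilibrium.
North Co.'s best replies: Uptown→Loc3; Midtown→Loc4; Downtown→Loc4.
South Co.'s best replies: Loc1→Midtown; Loc2→Uptown; Loc3→Uptown; Loc4→Uptown.
The unique mutual best reply is (Loc3, Uptown), giving (20, 12).
South Co.'s commitment gain: 15 − 12 = 3.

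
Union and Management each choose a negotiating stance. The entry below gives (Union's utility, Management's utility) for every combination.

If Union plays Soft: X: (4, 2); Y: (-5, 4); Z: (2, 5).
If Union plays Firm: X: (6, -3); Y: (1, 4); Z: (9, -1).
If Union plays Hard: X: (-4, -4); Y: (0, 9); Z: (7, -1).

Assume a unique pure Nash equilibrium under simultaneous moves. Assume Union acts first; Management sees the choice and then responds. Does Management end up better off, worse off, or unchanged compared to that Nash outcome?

better off

Backward induction with Union moving first.
- Soft → Management plays Z (best of 2, 4, 5); Union gets 2.
- Firm → Management plays Y (best of -3, 4, -1); Union gets 1.
- Hard → Management plays Y (best of -4, 9, -1); Union gets 0.
Maximizing over 2, 1, 0, Union chooses Soft. Subgame-perfect outcome: (Soft, Z) with payoffs (2, 5).
Under simultaneous play:
Union's best replies: X→Firm; Y→Firm; Z→Firm.
Management's best replies: Soft→Z; Firm→Y; Hard→Y.
Only (Firm, Y) has each player best-responding; Nash payoffs (1, 4).
Management earns 5 sequentially versus 4 at the Nash outcome: better off.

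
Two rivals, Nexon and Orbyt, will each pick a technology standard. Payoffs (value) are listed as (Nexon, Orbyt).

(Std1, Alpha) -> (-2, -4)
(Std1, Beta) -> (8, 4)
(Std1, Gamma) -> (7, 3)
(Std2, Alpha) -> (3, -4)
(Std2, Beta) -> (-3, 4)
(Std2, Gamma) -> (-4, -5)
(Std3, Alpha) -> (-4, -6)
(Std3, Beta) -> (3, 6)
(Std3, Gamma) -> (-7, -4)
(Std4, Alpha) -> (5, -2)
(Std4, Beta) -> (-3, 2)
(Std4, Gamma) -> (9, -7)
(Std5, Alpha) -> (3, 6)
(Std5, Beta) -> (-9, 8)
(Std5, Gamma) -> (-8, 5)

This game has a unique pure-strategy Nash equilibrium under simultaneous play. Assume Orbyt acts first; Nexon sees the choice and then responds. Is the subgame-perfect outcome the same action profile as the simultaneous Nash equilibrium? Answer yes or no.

yes

Work backward from Nexon's decision.
- Alpha: BR = Std4, leader payoff -2.
- Beta: BR = Std1, leader payoff 4.
- Gamma: BR = Std4, leader payoff -7.
Among -2, 4, -7, the best is 4 at Beta. Subgame-perfect outcome: (Std1, Beta) with payoffs (8, 4).
For the simultaneous game, intersect best replies.
Nexon's best replies: Alpha→Std4; Beta→Std1; Gamma→Std4.
Orbyt's best replies: Std1→Beta; Std2→Beta; Std3→Beta; Std4→Beta; Std5→Beta.
The unique mutual best reply is (Std1, Beta), giving (8, 4).
Sequential outcome (Std1, Beta) coincides with the Nash profile (Std1, Beta).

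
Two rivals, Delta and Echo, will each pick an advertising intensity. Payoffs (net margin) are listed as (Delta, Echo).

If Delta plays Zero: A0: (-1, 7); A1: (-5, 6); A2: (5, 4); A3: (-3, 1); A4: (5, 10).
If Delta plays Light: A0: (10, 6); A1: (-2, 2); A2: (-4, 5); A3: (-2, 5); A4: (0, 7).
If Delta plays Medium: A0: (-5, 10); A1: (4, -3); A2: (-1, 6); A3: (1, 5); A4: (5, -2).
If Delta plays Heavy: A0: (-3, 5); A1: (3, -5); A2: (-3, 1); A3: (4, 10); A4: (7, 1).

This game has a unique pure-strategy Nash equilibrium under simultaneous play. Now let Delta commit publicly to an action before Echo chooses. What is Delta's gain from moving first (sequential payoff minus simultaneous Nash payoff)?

Echo best-responds to each possible Delta move:
- Zero: BR = A4, leader payoff 5.
- Light: BR = A4, leader payoff 0.
- Medium: BR = A0, leader payoff -5.
- Heavy: BR = A3, leader payoff 4.
Maximizing over 5, 0, -5, 4, Delta chooses Zero. Subgame-perfect outcome: (Zero, A4) with payoffs (5, 10).
Now find the simultaneous Nash equilibrium.
Delta's best replies: A0→Light; A1→Medium; A2→Zero; A3→Heavy; A4→Heavy.
Echo's best replies: Zero→A4; Light→A4; Medium→A0; Heavy→A3.
Only (Heavy, A3) has each player best-responding; Nash payoffs (4, 10).
Delta's commitment gain: 5 − 4 = 1.

1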